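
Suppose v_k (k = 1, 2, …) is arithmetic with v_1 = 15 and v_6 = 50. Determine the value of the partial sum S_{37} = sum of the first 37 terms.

Common difference d = (50 - 15) / (6 - 1) = 7.
v_k = 15 + (k - 1)·7.
v_{37} = 267; S = 37·(15 + 267)/2 = 5217.

5217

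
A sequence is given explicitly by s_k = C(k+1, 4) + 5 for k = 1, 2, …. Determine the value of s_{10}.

C(11, 4) = 330, so s_{10} = 335.

335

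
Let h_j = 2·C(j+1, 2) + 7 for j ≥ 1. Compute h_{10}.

117

C(11, 2) = 55, so h_{10} = 117.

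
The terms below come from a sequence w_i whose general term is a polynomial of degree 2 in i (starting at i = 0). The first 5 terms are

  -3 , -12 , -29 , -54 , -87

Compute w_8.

-299

1st diffs: -9, -17, -25, -33.
2nd diffs: -8, -8, -8 (constant).
Newton forward-difference form: w_i = -3 + (-9)·C(i,1) + (-8)·C(i,2).
At i = 8: i = 8, so w_8 = -3 - 72 - 224 = -299.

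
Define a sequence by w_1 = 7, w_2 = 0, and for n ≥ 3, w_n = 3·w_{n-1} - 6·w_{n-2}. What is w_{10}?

-23814

w_3 = -42, w_4 = -126, w_5 = -126, w_6 = 378, w_7 = 1890, w_8 = 3402, w_9 = -1134, w_{10} = -23814.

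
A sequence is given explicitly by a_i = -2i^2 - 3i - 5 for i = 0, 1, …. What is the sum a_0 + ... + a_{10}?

Over i = 0..10: Σi = 55, Σi² = 385.
Total = (-2)·385 + (-3)·55 + (-5)·11 = -990.

-990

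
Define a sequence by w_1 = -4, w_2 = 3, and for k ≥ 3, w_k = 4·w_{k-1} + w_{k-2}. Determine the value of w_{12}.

Step forward from the initial values:
w_3 = 8;  w_4 = 35;  w_5 = 148;  w_6 = 627;  w_7 = 2656;  w_8 = 11251;  w_9 = 47660;  w_{10} = 201891;  w_{11} = 855224;  w_{12} = 3622787.

3622787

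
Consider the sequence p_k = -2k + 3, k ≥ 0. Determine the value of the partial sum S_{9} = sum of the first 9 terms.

Over k = 0..8: Σk = 36.
Total = (-2)·36 + (3)·9 = -45.

-45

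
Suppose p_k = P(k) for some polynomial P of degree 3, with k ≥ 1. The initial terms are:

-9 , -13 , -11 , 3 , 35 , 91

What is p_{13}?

1659

1st diffs: -4, 2, 14, 32, 56.
2nd diffs: 6, 12, 18, 24.
3rd diffs: 6, 6, 6 (constant).
Newton forward-difference form: p_k = -9 + (-4)·C(k-1,1) + 6·C(k-1,2) + 6·C(k-1,3).
At k = 13: k-1 = 12, so p_{13} = -9 - 48 + 396 + 1320 = 1659.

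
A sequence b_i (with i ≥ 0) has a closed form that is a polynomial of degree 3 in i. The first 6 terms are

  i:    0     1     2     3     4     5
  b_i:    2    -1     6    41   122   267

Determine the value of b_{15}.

1st diffs: -3, 7, 35, 81, 145.
2nd diffs: 10, 28, 46, 64.
3rd diffs: 18, 18, 18 (constant).
Newton forward-difference form: b_i = 2 + (-3)·C(i,1) + 10·C(i,2) + 18·C(i,3).
At i = 15: i = 15, so b_{15} = 2 - 45 + 1050 + 8190 = 9197.

9197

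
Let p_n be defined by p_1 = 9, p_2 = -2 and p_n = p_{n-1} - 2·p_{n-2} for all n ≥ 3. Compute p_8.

Applying the relation repeatedly:
p_3 = -20;  p_4 = -16;  p_5 = 24;  p_6 = 56;  p_7 = 8;  p_8 = -104.

-104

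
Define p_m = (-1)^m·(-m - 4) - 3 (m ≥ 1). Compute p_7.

8

(-1)^7 = -1; -m - 4 at m=7 is -11; so p_7 = 8.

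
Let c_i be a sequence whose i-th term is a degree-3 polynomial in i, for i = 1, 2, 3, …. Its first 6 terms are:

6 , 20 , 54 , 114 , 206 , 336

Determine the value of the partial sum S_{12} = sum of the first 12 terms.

1st diffs: 14, 34, 60, 92, 130.
2nd diffs: 20, 26, 32, 38.
3rd diffs: 6, 6, 6 (constant).
Newton forward-difference form: c_i = 6 + 14·C(i-1,1) + 20·C(i-1,2) + 6·C(i-1,3).
Continuing: …, 510, 734, 1014, 1356, …, c_{12} = 2250.
Summing i = 1..12 (12 terms) gives 8366.

8366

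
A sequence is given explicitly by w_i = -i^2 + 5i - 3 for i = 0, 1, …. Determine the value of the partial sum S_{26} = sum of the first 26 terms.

Over i = 0..25: Σi = 325, Σi² = 5525.
Total = (-1)·5525 + (5)·325 + (-3)·26 = -3978.

-3978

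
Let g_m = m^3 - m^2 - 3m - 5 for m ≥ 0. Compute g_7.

268

g_7 = 1·7^3 - 1·7^2 - 3·7 - 5 = 268.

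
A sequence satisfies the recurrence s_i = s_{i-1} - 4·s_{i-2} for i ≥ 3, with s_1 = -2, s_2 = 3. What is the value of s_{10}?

-1465

Applying the relation repeatedly:
s_3 = 11; s_4 = -1; s_5 = -45; s_6 = -41; s_7 = 139; s_8 = 303; s_9 = -253; s_{10} = -1465.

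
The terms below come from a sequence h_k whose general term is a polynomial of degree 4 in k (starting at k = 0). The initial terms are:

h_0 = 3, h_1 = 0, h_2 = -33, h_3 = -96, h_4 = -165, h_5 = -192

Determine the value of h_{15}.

29568

1st diffs: -3, -33, -63, -69, -27.
2nd diffs: -30, -30, -6, 42.
3rd diffs: 0, 24, 48.
4th diffs: 24, 24 (constant).
Newton forward-difference form: h_k = 3 + (-3)·C(k,1) + (-30)·C(k,2) + 24·C(k,4).
At k = 15: k = 15, so h_{15} = 3 - 45 - 3150 + 32760 = 29568.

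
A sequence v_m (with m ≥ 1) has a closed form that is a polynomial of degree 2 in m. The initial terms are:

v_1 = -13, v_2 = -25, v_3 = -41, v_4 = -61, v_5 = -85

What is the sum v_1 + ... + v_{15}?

-3275

1st diffs: -12, -16, -20, -24.
2nd diffs: -4, -4, -4 (constant).
So v_m = -2m^2 - 6m - 5.
Continuing: …, -113, -145, -181, -221, …, v_{15} = -545.
Summing m = 1..15 (15 terms) gives -3275.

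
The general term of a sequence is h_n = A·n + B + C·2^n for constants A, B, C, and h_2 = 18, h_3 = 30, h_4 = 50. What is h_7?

The three given values yield: 2A + B + 4C = 18; 3A + B + 8C = 30; 4A + B + 16C = 50.
Subtracting the first from the second: A + 4C = 12.
Subtracting the second from the third: A + 8C = 20.
Solving: C = 2, A = 4, then B = 2.
Hence h_7 = 4·7 + 2 + 2·128 = 286.

286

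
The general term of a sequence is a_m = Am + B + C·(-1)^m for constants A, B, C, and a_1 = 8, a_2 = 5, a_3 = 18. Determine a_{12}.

55

Plug in m = 1, 2, 3: A + B - C = 8; 2A + B + C = 5; 3A + B - C = 18.
Subtracting the first from the second: A + 2C = -3.
Subtracting the second from the third: A - 2C = 13.
Solving: C = -4, A = 5, then B = -1.
Therefore a_{12} = 60 + (-1) + (-4)·1 = 55.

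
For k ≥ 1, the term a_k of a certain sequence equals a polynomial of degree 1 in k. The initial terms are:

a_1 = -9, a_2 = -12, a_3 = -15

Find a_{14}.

1st diffs: -3, -3 (constant).
So a_k = -3k - 6.
Evaluating at k = 14 gives a_{14} = -48.

-48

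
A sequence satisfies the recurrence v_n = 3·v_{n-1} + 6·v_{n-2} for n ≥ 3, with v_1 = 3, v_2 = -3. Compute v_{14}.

41489577

Step forward from the initial values:
v_3 = 9;  v_4 = 9;  v_5 = 81;  …;  v_{11} = 496449;  v_{12} = 2170233;  v_{13} = 9489393;  v_{14} = 41489577.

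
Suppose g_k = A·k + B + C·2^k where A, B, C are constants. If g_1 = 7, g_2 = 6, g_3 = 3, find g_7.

-113

At k = 1, 2, 3: A + B + 2C = 7; 2A + B + 4C = 6; 3A + B + 8C = 3.
Subtracting the first from the second: A + 2C = -1.
Subtracting the second from the third: A + 4C = -3.
Solving: C = -1, A = 1, then B = 8.
So g_k = 1·k + 8 + (-1)·2^k; at k=7 this is -113.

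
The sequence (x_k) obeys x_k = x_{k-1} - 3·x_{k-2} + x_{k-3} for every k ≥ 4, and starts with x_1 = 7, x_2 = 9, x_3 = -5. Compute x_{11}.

835

Applying the relation repeatedly:
x_4 = -25;  x_5 = -1;  x_6 = 69;  x_7 = 47;  x_8 = -161;  x_9 = -233;  x_{10} = 297;  x_{11} = 835.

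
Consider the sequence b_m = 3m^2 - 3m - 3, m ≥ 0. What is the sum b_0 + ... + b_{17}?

4842

Over m = 0..17: Σm = 153, Σm² = 1785.
Total = (3)·1785 + (-3)·153 + (-3)·18 = 4842.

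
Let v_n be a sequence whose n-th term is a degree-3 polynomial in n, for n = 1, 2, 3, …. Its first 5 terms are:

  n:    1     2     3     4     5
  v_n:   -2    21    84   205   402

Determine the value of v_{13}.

1st diffs: 23, 63, 121, 197.
2nd diffs: 40, 58, 76.
3rd diffs: 18, 18 (constant).
So v_n = 3n^3 + 2n^2 - 4n - 3.
Evaluating at n = 13 gives v_{13} = 6874.

6874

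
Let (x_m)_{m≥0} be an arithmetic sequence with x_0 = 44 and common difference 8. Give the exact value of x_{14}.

156

x_m = 44 + (m - 0)·8.
x_{14} = 44 + 14·8 = 156.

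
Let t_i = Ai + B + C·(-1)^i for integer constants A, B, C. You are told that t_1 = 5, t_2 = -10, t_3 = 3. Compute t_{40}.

At i = 1, 2, 3: A + B - C = 5; 2A + B + C = -10; 3A + B - C = 3.
Subtracting the first from the second: A + 2C = -15.
Subtracting the second from the third: A - 2C = 13.
Solving: C = -7, A = -1, then B = -1.
Therefore t_{40} = -40 + (-1) + (-7)·1 = -48.

-48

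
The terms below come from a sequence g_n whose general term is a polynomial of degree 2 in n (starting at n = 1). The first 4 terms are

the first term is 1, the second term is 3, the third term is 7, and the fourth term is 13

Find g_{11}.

111

1st diffs: 2, 4, 6.
2nd diffs: 2, 2 (constant).
So g_n = n^2 - n + 1.
Evaluating at n = 11 gives g_{11} = 111.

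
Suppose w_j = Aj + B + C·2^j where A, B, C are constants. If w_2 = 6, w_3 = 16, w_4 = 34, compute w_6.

134

At j = 2, 3, 4: 2A + B + 4C = 6; 3A + B + 8C = 16; 4A + B + 16C = 34.
Subtracting the first from the second: A + 4C = 10.
Subtracting the second from the third: A + 8C = 18.
Solving: C = 2, A = 2, then B = -6.
So w_j = 2·j + (-6) + 2·2^j; at j=6 this is 134.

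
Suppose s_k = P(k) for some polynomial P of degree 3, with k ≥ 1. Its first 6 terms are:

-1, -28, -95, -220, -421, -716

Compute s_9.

-2345

1st diffs: -27, -67, -125, -201, -295.
2nd diffs: -40, -58, -76, -94.
3rd diffs: -18, -18, -18 (constant).
Newton forward-difference form: s_k = -1 + (-27)·C(k-1,1) + (-40)·C(k-1,2) + (-18)·C(k-1,3).
At k = 9: k-1 = 8, so s_9 = -1 - 216 - 1120 - 1008 = -2345.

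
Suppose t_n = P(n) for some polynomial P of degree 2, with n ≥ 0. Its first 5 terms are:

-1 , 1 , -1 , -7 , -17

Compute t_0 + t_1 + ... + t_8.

1st diffs: 2, -2, -6, -10.
2nd diffs: -4, -4, -4 (constant).
Newton forward-difference form: t_n = -1 + 2·C(n,1) + (-4)·C(n,2).
Continuing: -31, -49, -71, -97.
Summing n = 0..8 (9 terms) gives -273.

-273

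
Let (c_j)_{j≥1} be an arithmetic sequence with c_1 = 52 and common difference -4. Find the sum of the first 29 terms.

-116

c_j = 52 + (j - 1)·(-4).
c_{29} = -60; S = 29·(52 + (-60))/2 = -116.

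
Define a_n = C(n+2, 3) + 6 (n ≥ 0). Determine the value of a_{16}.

C(18, 3) = 816, so a_{16} = 822.

822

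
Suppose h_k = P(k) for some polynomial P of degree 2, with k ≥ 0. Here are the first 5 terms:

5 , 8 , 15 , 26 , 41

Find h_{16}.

1st diffs: 3, 7, 11, 15.
2nd diffs: 4, 4, 4 (constant).
So h_k = 2k^2 + k + 5.
Evaluating at k = 16 gives h_{16} = 533.

533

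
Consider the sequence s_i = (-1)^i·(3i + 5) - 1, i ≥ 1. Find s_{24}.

76

(-1)^24 = 1; 3i + 5 at i=24 is 77; so s_{24} = 76.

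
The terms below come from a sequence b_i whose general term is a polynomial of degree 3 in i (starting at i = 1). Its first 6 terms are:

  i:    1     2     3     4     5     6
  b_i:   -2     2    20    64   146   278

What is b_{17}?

8462

1st diffs: 4, 18, 44, 82, 132.
2nd diffs: 14, 26, 38, 50.
3rd diffs: 12, 12, 12 (constant).
Newton forward-difference form: b_i = -2 + 4·C(i-1,1) + 14·C(i-1,2) + 12·C(i-1,3).
At i = 17: i-1 = 16, so b_{17} = -2 + 64 + 1680 + 6720 = 8462.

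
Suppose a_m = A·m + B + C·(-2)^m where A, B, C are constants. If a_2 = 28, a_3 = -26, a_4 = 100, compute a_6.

At m = 2, 3, 4: 2A + B + 4C = 28; 3A + B - 8C = -26; 4A + B + 16C = 100.
Subtracting the first from the second: A - 12C = -54.
Subtracting the second from the third: A + 24C = 126.
Solving: C = 5, A = 6, then B = -4.
Therefore a_6 = 36 + (-4) + 5·64 = 352.

352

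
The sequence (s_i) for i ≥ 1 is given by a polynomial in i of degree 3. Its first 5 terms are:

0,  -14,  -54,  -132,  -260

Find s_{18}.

1st diffs: -14, -40, -78, -128.
2nd diffs: -26, -38, -50.
3rd diffs: -12, -12 (constant).
So s_i = -2i^3 - i^2 + 3i.
Evaluating at i = 18 gives s_{18} = -11934.

-11934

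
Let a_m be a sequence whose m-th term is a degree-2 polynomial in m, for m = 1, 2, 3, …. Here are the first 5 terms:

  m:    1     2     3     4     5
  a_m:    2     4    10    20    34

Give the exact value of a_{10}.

164

1st diffs: 2, 6, 10, 14.
2nd diffs: 4, 4, 4 (constant).
Newton forward-difference form: a_m = 2 + 2·C(m-1,1) + 4·C(m-1,2).
At m = 10: m-1 = 9, so a_{10} = 2 + 18 + 144 = 164.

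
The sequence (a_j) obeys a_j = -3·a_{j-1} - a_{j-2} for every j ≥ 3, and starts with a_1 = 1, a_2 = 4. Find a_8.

1652

Step forward from the initial values:
a_3 = -13;  a_4 = 35;  a_5 = -92;  a_6 = 241;  a_7 = -631;  a_8 = 1652.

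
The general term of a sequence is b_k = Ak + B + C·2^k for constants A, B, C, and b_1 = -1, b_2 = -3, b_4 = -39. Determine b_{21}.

Write the equations: A + B + 2C = -1; 2A + B + 4C = -3; 4A + B + 16C = -39.
Subtracting the first from the second: A + 2C = -2.
Subtracting the second from the third: 2A + 12C = -36.
Solving: C = -4, A = 6, then B = 1.
Hence b_{21} = 6·21 + 1 + (-4)·2097152 = -8388481.

-8388481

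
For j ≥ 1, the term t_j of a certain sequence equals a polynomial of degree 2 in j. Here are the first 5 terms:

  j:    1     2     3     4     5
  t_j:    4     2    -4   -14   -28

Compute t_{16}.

1st diffs: -2, -6, -10, -14.
2nd diffs: -4, -4, -4 (constant).
Newton forward-difference form: t_j = 4 + (-2)·C(j-1,1) + (-4)·C(j-1,2).
At j = 16: j-1 = 15, so t_{16} = 4 - 30 - 420 = -446.

-446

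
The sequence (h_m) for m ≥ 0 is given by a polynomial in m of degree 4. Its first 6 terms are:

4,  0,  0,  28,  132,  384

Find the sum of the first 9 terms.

6276

1st diffs: -4, 0, 28, 104, 252.
2nd diffs: 4, 28, 76, 148.
3rd diffs: 24, 48, 72.
4th diffs: 24, 24 (constant).
Newton forward-difference form: h_m = 4 + (-4)·C(m,1) + 4·C(m,2) + 24·C(m,3) + 24·C(m,4).
Continuing: 880, 1740, 3108.
Summing m = 0..8 (9 terms) gives 6276.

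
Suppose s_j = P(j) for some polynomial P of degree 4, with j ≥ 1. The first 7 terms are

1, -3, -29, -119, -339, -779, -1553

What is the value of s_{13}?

-22619

1st diffs: -4, -26, -90, -220, -440, -774.
2nd diffs: -22, -64, -130, -220, -334.
3rd diffs: -42, -66, -90, -114.
4th diffs: -24, -24, -24 (constant).
Newton forward-difference form: s_j = 1 + (-4)·C(j-1,1) + (-22)·C(j-1,2) + (-42)·C(j-1,3) + (-24)·C(j-1,4).
At j = 13: j-1 = 12, so s_{13} = 1 - 48 - 1452 - 9240 - 11880 = -22619.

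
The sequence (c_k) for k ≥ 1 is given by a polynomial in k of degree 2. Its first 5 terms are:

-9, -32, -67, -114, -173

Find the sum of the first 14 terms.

1st diffs: -23, -35, -47, -59.
2nd diffs: -12, -12, -12 (constant).
Newton forward-difference form: c_k = -9 + (-23)·C(k-1,1) + (-12)·C(k-1,2).
Continuing: …, -244, -327, -422, -529, …, c_{14} = -1244.
Summing k = 1..14 (14 terms) gives -6587.

-6587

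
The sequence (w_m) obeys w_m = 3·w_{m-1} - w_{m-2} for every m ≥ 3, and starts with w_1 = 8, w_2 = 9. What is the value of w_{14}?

721593

Applying the relation repeatedly:
w_3 = 19;  w_4 = 48;  w_5 = 125;  …;  w_{11} = 40213;  w_{12} = 105279;  w_{13} = 275624;  w_{14} = 721593.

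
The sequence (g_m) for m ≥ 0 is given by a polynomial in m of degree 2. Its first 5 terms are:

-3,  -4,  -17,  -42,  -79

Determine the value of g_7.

1st diffs: -1, -13, -25, -37.
2nd diffs: -12, -12, -12 (constant).
Newton forward-difference form: g_m = -3 + (-1)·C(m,1) + (-12)·C(m,2).
At m = 7: m = 7, so g_7 = -3 - 7 - 252 = -262.

-262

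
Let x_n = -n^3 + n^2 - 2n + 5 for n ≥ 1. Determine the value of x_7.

-303

x_7 = -1·7^3 + 1·7^2 - 2·7 + 5 = -303.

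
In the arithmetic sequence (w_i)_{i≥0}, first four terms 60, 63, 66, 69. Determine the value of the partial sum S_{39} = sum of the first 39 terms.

Common difference d = 3.
w_i = 60 + (i - 0)·3.
w_{38} = 174; S = 39·(60 + 174)/2 = 4563.

4563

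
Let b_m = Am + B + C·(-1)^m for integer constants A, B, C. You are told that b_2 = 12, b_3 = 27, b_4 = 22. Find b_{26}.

Plug in m = 2, 3, 4: 2A + B + C = 12; 3A + B - C = 27; 4A + B + C = 22.
Subtracting the first from the second: A - 2C = 15.
Subtracting the second from the third: A + 2C = -5.
Solving: C = -5, A = 5, then B = 7.
Hence b_{26} = 5·26 + 7 + (-5)·1 = 132.

132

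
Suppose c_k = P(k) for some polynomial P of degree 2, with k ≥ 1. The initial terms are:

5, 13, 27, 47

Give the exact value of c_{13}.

497

1st diffs: 8, 14, 20.
2nd diffs: 6, 6 (constant).
Newton forward-difference form: c_k = 5 + 8·C(k-1,1) + 6·C(k-1,2).
At k = 13: k-1 = 12, so c_{13} = 5 + 96 + 396 = 497.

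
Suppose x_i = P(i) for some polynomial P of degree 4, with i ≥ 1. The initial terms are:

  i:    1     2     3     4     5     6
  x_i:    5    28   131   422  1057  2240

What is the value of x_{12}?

38318

1st diffs: 23, 103, 291, 635, 1183.
2nd diffs: 80, 188, 344, 548.
3rd diffs: 108, 156, 204.
4th diffs: 48, 48 (constant).
Newton forward-difference form: x_i = 5 + 23·C(i-1,1) + 80·C(i-1,2) + 108·C(i-1,3) + 48·C(i-1,4).
At i = 12: i-1 = 11, so x_{12} = 5 + 253 + 4400 + 17820 + 15840 = 38318.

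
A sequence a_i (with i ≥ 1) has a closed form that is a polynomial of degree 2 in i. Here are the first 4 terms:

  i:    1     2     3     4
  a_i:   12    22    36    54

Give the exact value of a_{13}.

1st diffs: 10, 14, 18.
2nd diffs: 4, 4 (constant).
Newton forward-difference form: a_i = 12 + 10·C(i-1,1) + 4·C(i-1,2).
At i = 13: i-1 = 12, so a_{13} = 12 + 120 + 264 = 396.

396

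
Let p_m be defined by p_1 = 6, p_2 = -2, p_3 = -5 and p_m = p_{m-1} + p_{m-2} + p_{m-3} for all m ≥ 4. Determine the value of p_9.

-82

Iterate the recurrence:
p_4 = -1;  p_5 = -8;  p_6 = -14;  p_7 = -23;  p_8 = -45;  p_9 = -82.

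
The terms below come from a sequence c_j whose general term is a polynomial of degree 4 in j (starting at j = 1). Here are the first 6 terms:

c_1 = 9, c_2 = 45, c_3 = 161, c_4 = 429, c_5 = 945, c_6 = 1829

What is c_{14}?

1st diffs: 36, 116, 268, 516, 884.
2nd diffs: 80, 152, 248, 368.
3rd diffs: 72, 96, 120.
4th diffs: 24, 24 (constant).
Newton forward-difference form: c_j = 9 + 36·C(j-1,1) + 80·C(j-1,2) + 72·C(j-1,3) + 24·C(j-1,4).
At j = 14: j-1 = 13, so c_{14} = 9 + 468 + 6240 + 20592 + 17160 = 44469.

44469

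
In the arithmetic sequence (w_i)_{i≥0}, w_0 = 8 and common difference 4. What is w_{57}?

236

w_i = 8 + (i - 0)·4.
w_{57} = 8 + 57·4 = 236.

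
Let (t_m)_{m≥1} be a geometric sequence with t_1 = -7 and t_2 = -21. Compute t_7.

-5103

Common ratio r = 3.
t_m = (-7)·3^(m-1).
t_7 = (-7)·3^6 = -5103.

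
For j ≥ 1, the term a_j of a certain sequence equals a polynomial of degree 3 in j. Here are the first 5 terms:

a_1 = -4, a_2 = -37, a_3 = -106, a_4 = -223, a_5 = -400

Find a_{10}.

1st diffs: -33, -69, -117, -177.
2nd diffs: -36, -48, -60.
3rd diffs: -12, -12 (constant).
Newton forward-difference form: a_j = -4 + (-33)·C(j-1,1) + (-36)·C(j-1,2) + (-12)·C(j-1,3).
At j = 10: j-1 = 9, so a_{10} = -4 - 297 - 1296 - 1008 = -2605.

-2605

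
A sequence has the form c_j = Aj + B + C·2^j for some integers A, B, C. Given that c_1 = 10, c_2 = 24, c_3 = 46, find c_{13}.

32842

At j = 1, 2, 3: A + B + 2C = 10; 2A + B + 4C = 24; 3A + B + 8C = 46.
Subtracting the first from the second: A + 2C = 14.
Subtracting the second from the third: A + 4C = 22.
Solving: C = 4, A = 6, then B = -4.
Therefore c_{13} = 78 + (-4) + 4·8192 = 32842.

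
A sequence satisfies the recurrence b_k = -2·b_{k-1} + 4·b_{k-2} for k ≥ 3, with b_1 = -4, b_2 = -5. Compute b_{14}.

Step forward from the initial values:
b_3 = -6; b_4 = -8; b_5 = -8; …; b_{11} = 1536; b_{12} = -5120; b_{13} = 16384; b_{14} = -53248.

-53248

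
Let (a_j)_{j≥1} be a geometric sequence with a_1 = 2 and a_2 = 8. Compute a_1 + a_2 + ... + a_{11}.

2796202

Common ratio r = 4.
a_j = 2·4^(j-1).
S = 2·(4^11 - 1)/(4 - 1) = 2·(4194304 - 1)/(3) = 2796202.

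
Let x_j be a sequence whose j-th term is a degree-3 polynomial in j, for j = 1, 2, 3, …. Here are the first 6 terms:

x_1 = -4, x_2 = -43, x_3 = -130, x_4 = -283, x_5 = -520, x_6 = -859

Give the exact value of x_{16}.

1st diffs: -39, -87, -153, -237, -339.
2nd diffs: -48, -66, -84, -102.
3rd diffs: -18, -18, -18 (constant).
So x_j = -3j^3 - 6j^2 + 5.
Evaluating at j = 16 gives x_{16} = -13819.

-13819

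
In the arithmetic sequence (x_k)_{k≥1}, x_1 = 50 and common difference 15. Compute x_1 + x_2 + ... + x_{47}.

18565

x_k = 50 + (k - 1)·15.
x_{47} = 740; S = 47·(50 + 740)/2 = 18565.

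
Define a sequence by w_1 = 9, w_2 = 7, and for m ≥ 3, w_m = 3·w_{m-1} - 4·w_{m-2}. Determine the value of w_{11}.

w_3 = -15;  w_4 = -73;  w_5 = -159;  w_6 = -185;  w_7 = 81;  w_8 = 983;  w_9 = 2625;  w_{10} = 3943;  w_{11} = 1329.

1329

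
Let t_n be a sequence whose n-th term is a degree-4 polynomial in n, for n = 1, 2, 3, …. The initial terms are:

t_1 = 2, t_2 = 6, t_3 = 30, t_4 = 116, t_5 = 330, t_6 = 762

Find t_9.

1st diffs: 4, 24, 86, 214, 432.
2nd diffs: 20, 62, 128, 218.
3rd diffs: 42, 66, 90.
4th diffs: 24, 24 (constant).
So t_n = n^4 - 3n^3 + 3n^2 + n.
Evaluating at n = 9 gives t_9 = 4626.

4626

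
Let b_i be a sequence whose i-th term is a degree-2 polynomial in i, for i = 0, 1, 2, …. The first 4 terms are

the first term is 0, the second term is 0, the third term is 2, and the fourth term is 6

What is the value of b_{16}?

240

1st diffs: 0, 2, 4.
2nd diffs: 2, 2 (constant).
So b_i = i^2 - i.
Evaluating at i = 16 gives b_{16} = 240.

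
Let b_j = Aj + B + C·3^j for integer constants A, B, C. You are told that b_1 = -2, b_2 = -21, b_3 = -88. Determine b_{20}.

-13947137499

The three given values yield: A + B + 3C = -2; 2A + B + 9C = -21; 3A + B + 27C = -88.
Subtracting the first from the second: A + 6C = -19.
Subtracting the second from the third: A + 18C = -67.
Solving: C = -4, A = 5, then B = 5.
Hence b_{20} = 5·20 + 5 + (-4)·3486784401 = -13947137499.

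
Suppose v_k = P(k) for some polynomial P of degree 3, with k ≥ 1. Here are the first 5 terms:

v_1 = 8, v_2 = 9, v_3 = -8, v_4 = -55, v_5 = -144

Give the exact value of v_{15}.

-5984

1st diffs: 1, -17, -47, -89.
2nd diffs: -18, -30, -42.
3rd diffs: -12, -12 (constant).
Newton forward-difference form: v_k = 8 + 1·C(k-1,1) + (-18)·C(k-1,2) + (-12)·C(k-1,3).
At k = 15: k-1 = 14, so v_{15} = 8 + 14 - 1638 - 4368 = -5984.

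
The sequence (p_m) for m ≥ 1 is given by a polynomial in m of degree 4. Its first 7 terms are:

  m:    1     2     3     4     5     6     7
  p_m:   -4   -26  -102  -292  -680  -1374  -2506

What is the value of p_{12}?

1st diffs: -22, -76, -190, -388, -694, -1132.
2nd diffs: -54, -114, -198, -306, -438.
3rd diffs: -60, -84, -108, -132.
4th diffs: -24, -24, -24 (constant).
So p_m = -m^4 - 2m^2 - m.
Evaluating at m = 12 gives p_{12} = -21036.

-21036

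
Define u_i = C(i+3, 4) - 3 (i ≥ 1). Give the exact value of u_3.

12

C(6, 4) = 15, so u_3 = 12.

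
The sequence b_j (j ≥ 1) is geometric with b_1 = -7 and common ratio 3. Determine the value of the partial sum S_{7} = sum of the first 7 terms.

b_j = (-7)·3^(j-1).
S = (-7)·(3^7 - 1)/(3 - 1) = (-7)·(2187 - 1)/(2) = -7651.

-7651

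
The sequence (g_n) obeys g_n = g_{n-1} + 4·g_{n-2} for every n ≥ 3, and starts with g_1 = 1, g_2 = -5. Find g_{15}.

-435761

Step forward from the initial values:
g_3 = -1; g_4 = -21; g_5 = -25; …; g_{12} = -26229; g_{13} = -66169; g_{14} = -171085; g_{15} = -435761.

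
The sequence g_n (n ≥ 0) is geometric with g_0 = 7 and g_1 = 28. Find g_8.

458752

Common ratio r = 4.
g_n = 7·4^(n-0).
g_8 = 7·4^8 = 458752.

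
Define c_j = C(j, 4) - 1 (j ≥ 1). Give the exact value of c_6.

14

C(6, 4) = 15, so c_6 = 14.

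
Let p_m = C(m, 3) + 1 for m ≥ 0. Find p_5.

C(5, 3) = 10, so p_5 = 11.

11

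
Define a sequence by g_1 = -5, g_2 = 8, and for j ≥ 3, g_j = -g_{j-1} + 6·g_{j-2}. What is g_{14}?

5728094

Compute successive terms:
g_3 = -38; g_4 = 86; g_5 = -314; …; g_{11} = -214010; g_{12} = 634862; g_{13} = -1918922; g_{14} = 5728094.
(Characteristic roots are 2 and -3.)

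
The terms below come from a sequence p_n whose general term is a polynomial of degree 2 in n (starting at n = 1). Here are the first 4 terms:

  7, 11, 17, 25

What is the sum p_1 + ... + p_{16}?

1712

1st diffs: 4, 6, 8.
2nd diffs: 2, 2 (constant).
Newton forward-difference form: p_n = 7 + 4·C(n-1,1) + 2·C(n-1,2).
Continuing: …, 35, 47, 61, 77, …, p_{16} = 277.
Summing n = 1..16 (16 terms) gives 1712.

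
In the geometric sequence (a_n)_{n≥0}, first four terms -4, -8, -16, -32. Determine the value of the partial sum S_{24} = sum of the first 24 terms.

-67108860

Common ratio r = 2.
a_n = (-4)·2^(n-0).
S = (-4)·(2^24 - 1)/(2 - 1) = (-4)·(16777216 - 1)/(1) = -67108860.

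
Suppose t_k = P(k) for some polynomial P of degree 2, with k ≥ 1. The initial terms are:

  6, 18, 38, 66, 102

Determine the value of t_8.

1st diffs: 12, 20, 28, 36.
2nd diffs: 8, 8, 8 (constant).
Newton forward-difference form: t_k = 6 + 12·C(k-1,1) + 8·C(k-1,2).
At k = 8: k-1 = 7, so t_8 = 6 + 84 + 168 = 258.

258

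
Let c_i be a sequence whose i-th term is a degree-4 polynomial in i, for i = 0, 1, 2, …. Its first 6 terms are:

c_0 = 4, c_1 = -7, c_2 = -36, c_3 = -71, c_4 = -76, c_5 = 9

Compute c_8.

1st diffs: -11, -29, -35, -5, 85.
2nd diffs: -18, -6, 30, 90.
3rd diffs: 12, 36, 60.
4th diffs: 24, 24 (constant).
Newton forward-difference form: c_i = 4 + (-11)·C(i,1) + (-18)·C(i,2) + 12·C(i,3) + 24·C(i,4).
At i = 8: i = 8, so c_8 = 4 - 88 - 504 + 672 + 1680 = 1764.

1764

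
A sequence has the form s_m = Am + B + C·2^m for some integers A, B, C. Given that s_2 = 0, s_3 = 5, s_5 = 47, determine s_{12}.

8154

At m = 2, 3, 5: 2A + B + 4C = 0; 3A + B + 8C = 5; 5A + B + 32C = 47.
Subtracting the first from the second: A + 4C = 5.
Subtracting the second from the third: 2A + 24C = 42.
Solving: C = 2, A = -3, then B = -2.
Therefore s_{12} = -36 + (-2) + 2·4096 = 8154.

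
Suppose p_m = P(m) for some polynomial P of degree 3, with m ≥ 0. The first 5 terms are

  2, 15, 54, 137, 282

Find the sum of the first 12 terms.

15512

1st diffs: 13, 39, 83, 145.
2nd diffs: 26, 44, 62.
3rd diffs: 18, 18 (constant).
Newton forward-difference form: p_m = 2 + 13·C(m,1) + 26·C(m,2) + 18·C(m,3).
Continuing: …, 507, 830, 1269, 1842, …, p_{11} = 4545.
Summing m = 0..11 (12 terms) gives 15512.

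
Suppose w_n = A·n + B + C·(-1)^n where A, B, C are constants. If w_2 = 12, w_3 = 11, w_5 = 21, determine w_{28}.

142

At n = 2, 3, 5: 2A + B + C = 12; 3A + B - C = 11; 5A + B - C = 21.
Subtracting the first from the second: A - 2C = -1.
Subtracting the second from the third: 2A = 10.
Solving: C = 3, A = 5, then B = -1.
Hence w_{28} = 5·28 + (-1) + 3·1 = 142.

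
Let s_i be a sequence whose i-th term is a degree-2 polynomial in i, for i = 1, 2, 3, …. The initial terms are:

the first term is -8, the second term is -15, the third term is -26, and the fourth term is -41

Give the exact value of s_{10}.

1st diffs: -7, -11, -15.
2nd diffs: -4, -4 (constant).
Newton forward-difference form: s_i = -8 + (-7)·C(i-1,1) + (-4)·C(i-1,2).
At i = 10: i-1 = 9, so s_{10} = -8 - 63 - 144 = -215.

-215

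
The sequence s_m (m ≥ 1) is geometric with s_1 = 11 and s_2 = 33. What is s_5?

891

Common ratio r = 3.
s_m = 11·3^(m-1).
s_5 = 11·3^4 = 891.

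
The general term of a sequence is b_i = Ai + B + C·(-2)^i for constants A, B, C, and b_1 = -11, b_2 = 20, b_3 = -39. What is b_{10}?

5128

The three given values yield: A + B - 2C = -11; 2A + B + 4C = 20; 3A + B - 8C = -39.
Subtracting the first from the second: A + 6C = 31.
Subtracting the second from the third: A - 12C = -59.
Solving: C = 5, A = 1, then B = -2.
Hence b_{10} = 1·10 + (-2) + 5·1024 = 5128.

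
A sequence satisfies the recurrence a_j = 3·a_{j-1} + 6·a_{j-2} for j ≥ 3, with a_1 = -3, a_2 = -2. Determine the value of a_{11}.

-2718684

Applying the relation repeatedly:
a_3 = -24;  a_4 = -84;  a_5 = -396;  a_6 = -1692;  a_7 = -7452;  a_8 = -32508;  a_9 = -142236;  a_{10} = -621756;  a_{11} = -2718684.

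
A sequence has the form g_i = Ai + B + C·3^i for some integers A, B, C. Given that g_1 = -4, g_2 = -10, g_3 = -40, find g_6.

-1426

Write the equations: A + B + 3C = -4; 2A + B + 9C = -10; 3A + B + 27C = -40.
Subtracting the first from the second: A + 6C = -6.
Subtracting the second from the third: A + 18C = -30.
Solving: C = -2, A = 6, then B = -4.
Hence g_6 = 6·6 + (-4) + (-2)·729 = -1426.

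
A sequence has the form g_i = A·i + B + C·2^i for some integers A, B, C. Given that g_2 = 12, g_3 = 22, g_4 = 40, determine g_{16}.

Plug in i = 2, 3, 4: 2A + B + 4C = 12; 3A + B + 8C = 22; 4A + B + 16C = 40.
Subtracting the first from the second: A + 4C = 10.
Subtracting the second from the third: A + 8C = 18.
Solving: C = 2, A = 2, then B = 0.
So g_i = 2·i + 0 + 2·2^i; at i=16 this is 131104.

131104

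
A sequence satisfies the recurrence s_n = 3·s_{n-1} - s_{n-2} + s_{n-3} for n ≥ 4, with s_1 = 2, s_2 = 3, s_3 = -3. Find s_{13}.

s_4 = -10; s_5 = -24; s_6 = -65; s_7 = -181; s_8 = -502; s_9 = -1390; s_{10} = -3849; s_{11} = -10659; s_{12} = -29518; s_{13} = -81744.

-81744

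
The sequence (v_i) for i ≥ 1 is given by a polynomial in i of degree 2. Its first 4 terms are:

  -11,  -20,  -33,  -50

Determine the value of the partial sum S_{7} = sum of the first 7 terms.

-406

1st diffs: -9, -13, -17.
2nd diffs: -4, -4 (constant).
Newton forward-difference form: v_i = -11 + (-9)·C(i-1,1) + (-4)·C(i-1,2).
Continuing: -71, -96, -125.
Summing i = 1..7 (7 terms) gives -406.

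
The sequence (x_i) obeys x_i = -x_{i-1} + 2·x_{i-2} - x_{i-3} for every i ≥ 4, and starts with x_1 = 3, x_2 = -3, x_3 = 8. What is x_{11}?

3557

Step forward from the initial values:
x_4 = -17;  x_5 = 36;  x_6 = -78;  x_7 = 167;  x_8 = -359;  x_9 = 771;  x_{10} = -1656;  x_{11} = 3557.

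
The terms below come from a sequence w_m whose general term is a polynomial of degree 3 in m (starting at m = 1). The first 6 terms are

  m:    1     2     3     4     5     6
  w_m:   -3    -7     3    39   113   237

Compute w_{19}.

11859

1st diffs: -4, 10, 36, 74, 124.
2nd diffs: 14, 26, 38, 50.
3rd diffs: 12, 12, 12 (constant).
Newton forward-difference form: w_m = -3 + (-4)·C(m-1,1) + 14·C(m-1,2) + 12·C(m-1,3).
At m = 19: m-1 = 18, so w_{19} = -3 - 72 + 2142 + 9792 = 11859.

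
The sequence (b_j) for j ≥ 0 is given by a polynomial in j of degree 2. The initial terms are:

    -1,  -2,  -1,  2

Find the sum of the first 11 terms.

1st diffs: -1, 1, 3.
2nd diffs: 2, 2 (constant).
Newton forward-difference form: b_j = -1 + (-1)·C(j,1) + 2·C(j,2).
Continuing: …, 7, 14, 23, 34, …, b_{10} = 79.
Summing j = 0..10 (11 terms) gives 264.

264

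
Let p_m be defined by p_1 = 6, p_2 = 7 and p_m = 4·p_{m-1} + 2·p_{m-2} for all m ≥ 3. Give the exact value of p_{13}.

119193216

Step forward from the initial values:
p_3 = 40, p_4 = 174, p_5 = 776, …, p_{10} = 1353072, p_{11} = 6020480, p_{12} = 26788064, p_{13} = 119193216.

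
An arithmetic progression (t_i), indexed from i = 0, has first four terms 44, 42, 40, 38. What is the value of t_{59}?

Common difference d = -2.
t_i = 44 + (i - 0)·(-2).
t_{59} = 44 + 59·(-2) = -74.

-74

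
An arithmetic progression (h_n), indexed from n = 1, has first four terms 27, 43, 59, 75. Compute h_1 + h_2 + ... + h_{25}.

5475

Common difference d = 16.
h_n = 27 + (n - 1)·16.
h_{25} = 411; S = 25·(27 + 411)/2 = 5475.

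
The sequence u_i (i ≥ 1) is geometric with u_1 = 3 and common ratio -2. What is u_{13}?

u_i = 3·(-2)^(i-1).
u_{13} = 3·(-2)^12 = 12288.

12288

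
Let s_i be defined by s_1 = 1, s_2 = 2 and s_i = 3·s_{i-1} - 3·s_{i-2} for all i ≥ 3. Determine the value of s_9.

-81

Compute successive terms:
s_3 = 3; s_4 = 3; s_5 = 0; s_6 = -9; s_7 = -27; s_8 = -54; s_9 = -81.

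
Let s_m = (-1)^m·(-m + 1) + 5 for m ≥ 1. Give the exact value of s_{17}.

(-1)^17 = -1; -m + 1 at m=17 is -16; so s_{17} = 21.

21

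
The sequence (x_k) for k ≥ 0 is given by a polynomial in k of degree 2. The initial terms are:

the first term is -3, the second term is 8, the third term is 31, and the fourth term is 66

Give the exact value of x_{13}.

1076

1st diffs: 11, 23, 35.
2nd diffs: 12, 12 (constant).
Newton forward-difference form: x_k = -3 + 11·C(k,1) + 12·C(k,2).
At k = 13: k = 13, so x_{13} = -3 + 143 + 936 = 1076.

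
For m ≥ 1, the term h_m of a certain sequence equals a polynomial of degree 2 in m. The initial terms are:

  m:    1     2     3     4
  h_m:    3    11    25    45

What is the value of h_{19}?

1065

1st diffs: 8, 14, 20.
2nd diffs: 6, 6 (constant).
Newton forward-difference form: h_m = 3 + 8·C(m-1,1) + 6·C(m-1,2).
At m = 19: m-1 = 18, so h_{19} = 3 + 144 + 918 = 1065.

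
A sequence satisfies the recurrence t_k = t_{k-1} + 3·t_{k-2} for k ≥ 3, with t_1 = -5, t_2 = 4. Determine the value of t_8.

-212

Compute successive terms:
t_3 = -11;  t_4 = 1;  t_5 = -32;  t_6 = -29;  t_7 = -125;  t_8 = -212.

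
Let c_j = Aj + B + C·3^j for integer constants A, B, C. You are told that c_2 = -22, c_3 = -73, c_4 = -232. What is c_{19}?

-3486784345

Write the equations: 2A + B + 9C = -22; 3A + B + 27C = -73; 4A + B + 81C = -232.
Subtracting the first from the second: A + 18C = -51.
Subtracting the second from the third: A + 54C = -159.
Solving: C = -3, A = 3, then B = -1.
Hence c_{19} = 3·19 + (-1) + (-3)·1162261467 = -3486784345.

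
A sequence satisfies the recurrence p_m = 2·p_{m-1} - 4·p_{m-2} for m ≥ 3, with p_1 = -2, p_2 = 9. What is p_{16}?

65536

Compute successive terms:
p_3 = 26, p_4 = 16, p_5 = -72, …, p_{13} = -8192, p_{14} = 36864, p_{15} = 106496, p_{16} = 65536.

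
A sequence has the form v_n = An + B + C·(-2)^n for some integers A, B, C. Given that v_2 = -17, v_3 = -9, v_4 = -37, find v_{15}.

32703

Write the equations: 2A + B + 4C = -17; 3A + B - 8C = -9; 4A + B + 16C = -37.
Subtracting the first from the second: A - 12C = 8.
Subtracting the second from the third: A + 24C = -28.
Solving: C = -1, A = -4, then B = -5.
So v_n = -4·n + (-5) + (-1)·(-2)^n; at n=15 this is 32703.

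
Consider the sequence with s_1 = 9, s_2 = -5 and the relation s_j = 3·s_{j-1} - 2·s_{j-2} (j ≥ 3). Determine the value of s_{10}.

-7145

Step forward from the initial values:
s_3 = -33; s_4 = -89; s_5 = -201; s_6 = -425; s_7 = -873; s_8 = -1769; s_9 = -3561; s_{10} = -7145.
(Characteristic roots are 2 and 1.)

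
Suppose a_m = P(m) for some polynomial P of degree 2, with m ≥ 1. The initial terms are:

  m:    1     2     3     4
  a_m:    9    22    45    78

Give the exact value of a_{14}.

958

1st diffs: 13, 23, 33.
2nd diffs: 10, 10 (constant).
Newton forward-difference form: a_m = 9 + 13·C(m-1,1) + 10·C(m-1,2).
At m = 14: m-1 = 13, so a_{14} = 9 + 169 + 780 = 958.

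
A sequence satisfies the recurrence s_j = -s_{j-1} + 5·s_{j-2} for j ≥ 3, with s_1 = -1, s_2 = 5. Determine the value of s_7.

Applying the relation repeatedly:
s_3 = -10; s_4 = 35; s_5 = -85; s_6 = 260; s_7 = -685.

-685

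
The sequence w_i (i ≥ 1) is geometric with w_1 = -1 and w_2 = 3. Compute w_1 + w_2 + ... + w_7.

Common ratio r = -3.
w_i = (-1)·(-3)^(i-1).
S = (-1)·((-3)^7 - 1)/(-3 - 1) = (-1)·(-2187 - 1)/(-4) = -547.

-547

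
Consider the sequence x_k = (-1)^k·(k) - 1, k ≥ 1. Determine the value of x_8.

(-1)^8 = 1; k at k=8 is 8; so x_8 = 7.

7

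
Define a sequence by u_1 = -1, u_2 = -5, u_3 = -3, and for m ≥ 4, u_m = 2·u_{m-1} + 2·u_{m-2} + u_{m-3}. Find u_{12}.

-65607

Compute successive terms:
u_4 = -17  u_5 = -45  u_6 = -127  u_7 = -361  u_8 = -1021  u_9 = -2891  u_{10} = -8185  u_{11} = -23173  u_{12} = -65607.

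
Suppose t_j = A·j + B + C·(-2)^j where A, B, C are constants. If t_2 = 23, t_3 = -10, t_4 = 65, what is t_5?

Plug in j = 2, 3, 4: 2A + B + 4C = 23; 3A + B - 8C = -10; 4A + B + 16C = 65.
Subtracting the first from the second: A - 12C = -33.
Subtracting the second from the third: A + 24C = 75.
Solving: C = 3, A = 3, then B = 5.
So t_j = 3·j + 5 + 3·(-2)^j; at j=5 this is -76.

-76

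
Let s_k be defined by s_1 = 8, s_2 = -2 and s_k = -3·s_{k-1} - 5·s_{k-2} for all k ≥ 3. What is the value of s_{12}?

64162

Iterate the recurrence:
s_3 = -34; s_4 = 112; s_5 = -166; s_6 = -62; s_7 = 1016; s_8 = -2738; s_9 = 3134; s_{10} = 4288; s_{11} = -28534; s_{12} = 64162.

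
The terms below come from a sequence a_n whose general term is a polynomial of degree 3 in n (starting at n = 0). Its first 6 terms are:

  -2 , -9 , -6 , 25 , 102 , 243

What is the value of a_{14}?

1st diffs: -7, 3, 31, 77, 141.
2nd diffs: 10, 28, 46, 64.
3rd diffs: 18, 18, 18 (constant).
Newton forward-difference form: a_n = -2 + (-7)·C(n,1) + 10·C(n,2) + 18·C(n,3).
At n = 14: n = 14, so a_{14} = -2 - 98 + 910 + 6552 = 7362.

7362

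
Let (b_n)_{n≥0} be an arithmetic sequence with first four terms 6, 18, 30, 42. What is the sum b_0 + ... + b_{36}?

Common difference d = 12.
b_n = 6 + (n - 0)·12.
b_{36} = 438; S = 37·(6 + 438)/2 = 8214.

8214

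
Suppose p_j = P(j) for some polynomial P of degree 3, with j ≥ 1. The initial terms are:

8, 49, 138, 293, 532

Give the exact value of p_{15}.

11502

1st diffs: 41, 89, 155, 239.
2nd diffs: 48, 66, 84.
3rd diffs: 18, 18 (constant).
So p_j = 3j^3 + 6j^2 + 2j - 3.
Evaluating at j = 15 gives p_{15} = 11502.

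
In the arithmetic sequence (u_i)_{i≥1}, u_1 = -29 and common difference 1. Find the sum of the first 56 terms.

-84

u_i = -29 + (i - 1)·1.
u_{56} = 26; S = 56·(-29 + 26)/2 = -84.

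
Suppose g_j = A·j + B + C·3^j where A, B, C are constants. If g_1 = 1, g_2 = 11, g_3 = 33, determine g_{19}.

The three given values yield: A + B + 3C = 1; 2A + B + 9C = 11; 3A + B + 27C = 33.
Subtracting the first from the second: A + 6C = 10.
Subtracting the second from the third: A + 18C = 22.
Solving: C = 1, A = 4, then B = -6.
So g_j = 4·j + (-6) + 1·3^j; at j=19 this is 1162261537.

1162261537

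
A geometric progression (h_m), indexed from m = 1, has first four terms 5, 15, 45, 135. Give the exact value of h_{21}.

Common ratio r = 3.
h_m = 5·3^(m-1).
h_{21} = 5·3^20 = 17433922005.

17433922005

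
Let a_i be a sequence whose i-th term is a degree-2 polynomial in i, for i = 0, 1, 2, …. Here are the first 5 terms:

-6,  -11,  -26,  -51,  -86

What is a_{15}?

-1131

1st diffs: -5, -15, -25, -35.
2nd diffs: -10, -10, -10 (constant).
Newton forward-difference form: a_i = -6 + (-5)·C(i,1) + (-10)·C(i,2).
At i = 15: i = 15, so a_{15} = -6 - 75 - 1050 = -1131.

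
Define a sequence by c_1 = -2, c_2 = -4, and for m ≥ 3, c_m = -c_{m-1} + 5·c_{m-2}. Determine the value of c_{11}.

Applying the relation repeatedly:
c_3 = -6, c_4 = -14, c_5 = -16, c_6 = -54, c_7 = -26, c_8 = -244, c_9 = 114, c_{10} = -1334, c_{11} = 1904.

1904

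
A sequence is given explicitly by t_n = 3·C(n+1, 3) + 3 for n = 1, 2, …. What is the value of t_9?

363

C(10, 3) = 120, so t_9 = 363.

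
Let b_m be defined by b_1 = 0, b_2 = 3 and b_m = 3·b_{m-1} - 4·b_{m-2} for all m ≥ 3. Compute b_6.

Compute successive terms:
b_3 = 9; b_4 = 15; b_5 = 9; b_6 = -33.

-33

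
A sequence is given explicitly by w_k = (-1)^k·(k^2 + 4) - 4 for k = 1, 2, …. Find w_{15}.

-233

(-1)^15 = -1; k^2 + 4 at k=15 is 229; so w_{15} = -233.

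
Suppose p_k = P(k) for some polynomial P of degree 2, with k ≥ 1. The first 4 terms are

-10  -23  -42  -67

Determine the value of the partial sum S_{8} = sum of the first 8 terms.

-780

1st diffs: -13, -19, -25.
2nd diffs: -6, -6 (constant).
So p_k = -3k^2 - 4k - 3.
Continuing: -98, -135, -178, -227.
Summing k = 1..8 (8 terms) gives -780.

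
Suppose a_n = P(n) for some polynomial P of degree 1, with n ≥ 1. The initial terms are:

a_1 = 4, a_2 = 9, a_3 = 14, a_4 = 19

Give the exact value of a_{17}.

84

1st diffs: 5, 5, 5 (constant).
So a_n = 5n - 1.
Evaluating at n = 17 gives a_{17} = 84.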